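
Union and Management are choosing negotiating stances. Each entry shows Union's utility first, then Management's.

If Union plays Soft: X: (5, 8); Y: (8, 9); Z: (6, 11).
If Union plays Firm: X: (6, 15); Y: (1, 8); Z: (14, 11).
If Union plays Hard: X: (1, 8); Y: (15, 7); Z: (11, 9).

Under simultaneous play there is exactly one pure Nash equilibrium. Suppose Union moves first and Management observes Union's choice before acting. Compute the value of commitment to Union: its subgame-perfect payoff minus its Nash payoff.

5

Backward induction with Union moving first.
- Soft: BR = Z, leader payoff 6.
- Firm: BR = X, leader payoff 6.
- Hard: BR = Z, leader payoff 11.
Union's induced payoffs are 6, 6, 11, so Union commits to Hard. Subgame-perfect outcome: (Hard, Z) with payoffs (11, 9).
For the simultaneous game, intersect best replies.
Union's best replies: X→Firm; Y→Hard; Z→Firm.
Management's best replies: Soft→Z; Firm→X; Hard→Z.
The unique mutual best reply is (Firm, X), giving (6, 15).
Union's commitment gain: 11 − 6 = 5.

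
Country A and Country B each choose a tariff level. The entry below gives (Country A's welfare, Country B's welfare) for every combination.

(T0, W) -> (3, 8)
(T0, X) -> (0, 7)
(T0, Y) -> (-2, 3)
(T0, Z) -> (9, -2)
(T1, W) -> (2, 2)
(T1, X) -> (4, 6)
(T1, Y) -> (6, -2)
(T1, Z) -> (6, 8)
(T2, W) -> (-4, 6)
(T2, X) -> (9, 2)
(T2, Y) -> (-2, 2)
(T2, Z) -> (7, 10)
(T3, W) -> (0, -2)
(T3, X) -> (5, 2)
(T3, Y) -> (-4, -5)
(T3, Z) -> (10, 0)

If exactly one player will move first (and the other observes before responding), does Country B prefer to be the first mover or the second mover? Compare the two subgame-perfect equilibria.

If Country A leads: Country B's best replies are T0→W, T1→Z, T2→Z, T3→X; Country A's induced payoffs 3, 6, 7, 5; outcome (T2, Z), payoffs (7, 10).
If Country B leads: Country A's best replies are W→T0, X→T2, Y→T1, Z→T3; Country B's induced payoffs 8, 2, -2, 0; outcome (T0, W), payoffs (3, 8).
Country B gets 8 moving first and 10 moving second, so Country B prefers to move second.

second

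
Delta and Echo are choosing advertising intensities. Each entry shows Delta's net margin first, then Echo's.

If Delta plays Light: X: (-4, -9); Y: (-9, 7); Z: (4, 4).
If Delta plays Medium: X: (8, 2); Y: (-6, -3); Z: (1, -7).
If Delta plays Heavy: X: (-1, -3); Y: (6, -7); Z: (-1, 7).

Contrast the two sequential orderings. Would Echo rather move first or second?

first

If Delta leads: Echo's best replies are Light→Y, Medium→X, Heavy→Z; Delta's induced payoffs -9, 8, -1; outcome (Medium, X), payoffs (8, 2).
If Echo leads: Delta's best replies are X→Medium, Y→Heavy, Z→Light; Echo's induced payoffs 2, -7, 4; outcome (Light, Z), payoffs (4, 4).
Echo gets 4 moving first and 2 moving second, so Echo prefers to move first.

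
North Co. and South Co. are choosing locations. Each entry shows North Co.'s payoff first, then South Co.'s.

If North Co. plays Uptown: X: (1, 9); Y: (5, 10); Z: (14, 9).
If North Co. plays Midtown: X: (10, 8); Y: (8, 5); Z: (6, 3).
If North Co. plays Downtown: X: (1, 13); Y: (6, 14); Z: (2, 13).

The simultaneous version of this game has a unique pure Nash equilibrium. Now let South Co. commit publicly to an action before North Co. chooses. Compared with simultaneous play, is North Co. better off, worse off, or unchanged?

better off

North Co. best-responds to each possible South Co. move:
- X: BR = Midtown, leader payoff 8.
- Y: BR = Midtown, leader payoff 5.
- Z: BR = Uptown, leader payoff 9.
South Co.'s induced payoffs are 8, 5, 9, so South Co. commits to Z. Subgame-perfect outcome: (Uptown, Z) with payoffs (14, 9).
Under simultaneous play:
North Co.'s best replies: X→Midtown; Y→Midtown; Z→Uptown.
South Co.'s best replies: Uptown→Y; Midtown→X; Downtown→Y.
Only (Midtown, X) has each player best-responding; Nash payoffs (10, 8).
North Co. earns 14 sequentially versus 10 at the Nash outcome: better off.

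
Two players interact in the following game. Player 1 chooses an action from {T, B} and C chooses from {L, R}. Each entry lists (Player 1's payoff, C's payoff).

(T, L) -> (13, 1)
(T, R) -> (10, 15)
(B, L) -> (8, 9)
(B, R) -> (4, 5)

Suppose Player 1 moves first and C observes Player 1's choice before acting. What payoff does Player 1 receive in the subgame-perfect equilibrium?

10

Work backward from C's decision.
- T: C compares 1, 15 and picks R; Player 1 would get 10.
- B: C compares 9, 5 and picks L; Player 1 would get 8.
Player 1's induced payoffs are 10, 8, so Player 1 commits to T. Subgame-perfect outcome: (T, R) with payoffs (10, 15).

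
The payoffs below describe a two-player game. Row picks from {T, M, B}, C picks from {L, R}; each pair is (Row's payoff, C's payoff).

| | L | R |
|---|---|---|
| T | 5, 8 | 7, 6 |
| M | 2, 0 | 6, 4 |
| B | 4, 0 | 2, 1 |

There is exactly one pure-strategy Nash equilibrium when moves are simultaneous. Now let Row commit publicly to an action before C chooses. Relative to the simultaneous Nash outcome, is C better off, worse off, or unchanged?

Backward induction with Row moving first.
- T: BR = L, leader payoff 5.
- M: BR = R, leader payoff 6.
- B: BR = R, leader payoff 2.
Maximizing over 5, 6, 2, Row chooses M. Subgame-perfect outcome: (M, R) with payoffs (6, 4).
Now find the simultaneous Nash equilibrium.
Row's best replies: L→T; R→T.
C's best replies: T→L; M→R; B→R.
The unique mutual best reply is (T, L), giving (5, 8).
C earns 4 sequentially versus 8 at the Nash outcome: worse off.

worse off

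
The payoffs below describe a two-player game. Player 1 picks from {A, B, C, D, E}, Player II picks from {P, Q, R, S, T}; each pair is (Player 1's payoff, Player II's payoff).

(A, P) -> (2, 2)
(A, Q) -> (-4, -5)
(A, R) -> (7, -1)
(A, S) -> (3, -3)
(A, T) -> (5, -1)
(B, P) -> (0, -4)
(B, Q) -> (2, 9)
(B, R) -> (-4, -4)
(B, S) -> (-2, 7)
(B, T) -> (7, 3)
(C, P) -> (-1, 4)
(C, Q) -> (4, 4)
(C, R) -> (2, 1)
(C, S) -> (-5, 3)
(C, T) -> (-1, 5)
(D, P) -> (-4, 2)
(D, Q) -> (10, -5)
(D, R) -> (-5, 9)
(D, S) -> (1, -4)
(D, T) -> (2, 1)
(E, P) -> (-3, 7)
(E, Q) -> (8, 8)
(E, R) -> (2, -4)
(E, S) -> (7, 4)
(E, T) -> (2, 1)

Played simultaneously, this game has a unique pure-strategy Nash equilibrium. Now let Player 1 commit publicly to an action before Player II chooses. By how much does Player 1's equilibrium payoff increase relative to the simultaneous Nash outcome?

Work backward from Player II's decision.
- A → Player II plays P (best of 2, -5, -1, -3, -1); Player 1 gets 2.
- B → Player II plays Q (best of -4, 9, -4, 7, 3); Player 1 gets 2.
- C → Player II plays T (best of 4, 4, 1, 3, 5); Player 1 gets -1.
- D → Player II plays R (best of 2, -5, 9, -4, 1); Player 1 gets -5.
- E → Player II plays Q (best of 7, 8, -4, 4, 1); Player 1 gets 8.
Among 2, 2, -1, -5, 8, the best is 8 at E. Subgame-perfect outcome: (E, Q) with payoffs (8, 8).
Under simultaneous play:
Player 1's best replies: P→A; Q→D; R→A; S→E; T→B.
Player II's best replies: A→P; B→Q; C→T; D→R; E→Q.
The unique mutual best reply is (A, P), giving (2, 2).
Player 1's commitment gain: 8 − 2 = 6.

6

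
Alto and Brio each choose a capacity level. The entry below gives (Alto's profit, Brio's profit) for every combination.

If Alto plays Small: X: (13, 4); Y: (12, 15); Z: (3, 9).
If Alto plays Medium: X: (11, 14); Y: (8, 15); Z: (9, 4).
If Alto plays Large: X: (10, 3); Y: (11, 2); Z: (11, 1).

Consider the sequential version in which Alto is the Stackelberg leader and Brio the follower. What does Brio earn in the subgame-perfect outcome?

Work backward from Brio's decision.
- Small: Brio compares 4, 15, 9 and picks Y; Alto would get 12.
- Medium: Brio compares 14, 15, 4 and picks Y; Alto would get 8.
- Large: Brio compares 3, 2, 1 and picks X; Alto would get 10.
Maximizing over 12, 8, 10, Alto chooses Small. Subgame-perfect outcome: (Small, Y) with payoffs (12, 15).

15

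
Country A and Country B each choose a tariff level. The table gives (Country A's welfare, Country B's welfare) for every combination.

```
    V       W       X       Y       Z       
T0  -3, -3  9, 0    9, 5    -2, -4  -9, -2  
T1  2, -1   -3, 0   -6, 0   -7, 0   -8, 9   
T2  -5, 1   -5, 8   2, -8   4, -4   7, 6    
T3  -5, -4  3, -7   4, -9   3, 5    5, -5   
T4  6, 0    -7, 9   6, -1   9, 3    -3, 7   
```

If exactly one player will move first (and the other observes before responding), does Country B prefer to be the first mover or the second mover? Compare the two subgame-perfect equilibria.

first

If Country A leads: Country B's best replies are T0→X, T1→Z, T2→W, T3→Y, T4→W; Country A's induced payoffs 9, -8, -5, 3, -7; outcome (T0, X), payoffs (9, 5).
If Country B leads: Country A's best replies are V→T4, W→T0, X→T0, Y→T4, Z→T2; Country B's induced payoffs 0, 0, 5, 3, 6; outcome (T2, Z), payoffs (7, 6).
Country B gets 6 moving first and 5 moving second, so Country B prefers to move first.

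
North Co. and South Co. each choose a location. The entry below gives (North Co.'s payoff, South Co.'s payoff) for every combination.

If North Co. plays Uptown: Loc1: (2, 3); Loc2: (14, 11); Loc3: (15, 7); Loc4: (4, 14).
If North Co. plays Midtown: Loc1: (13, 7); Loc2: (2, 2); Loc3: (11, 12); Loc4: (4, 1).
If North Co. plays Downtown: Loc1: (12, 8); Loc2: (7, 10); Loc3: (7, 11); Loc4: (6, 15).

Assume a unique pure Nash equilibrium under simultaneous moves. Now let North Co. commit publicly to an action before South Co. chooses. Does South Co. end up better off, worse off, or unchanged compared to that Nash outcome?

worse off

Work backward from South Co.'s decision.
- Uptown: BR = Loc4, leader payoff 4.
- Midtown: BR = Loc3, leader payoff 11.
- Downtown: BR = Loc4, leader payoff 6.
Among 4, 11, 6, the best is 11 at Midtown. Subgame-perfect outcome: (Midtown, Loc3) with payoffs (11, 12).
Now find the simultaneous Nash equilibrium.
North Co.'s best replies: Loc1→Midtown; Loc2→Uptown; Loc3→Uptown; Loc4→Downtown.
South Co.'s best replies: Uptown→Loc4; Midtown→Loc3; Downtown→Loc4.
Only (Downtown, Loc4) has each player best-responding; Nash payoffs (6, 15).
South Co. earns 12 sequentially versus 15 at the Nash outcome: worse off.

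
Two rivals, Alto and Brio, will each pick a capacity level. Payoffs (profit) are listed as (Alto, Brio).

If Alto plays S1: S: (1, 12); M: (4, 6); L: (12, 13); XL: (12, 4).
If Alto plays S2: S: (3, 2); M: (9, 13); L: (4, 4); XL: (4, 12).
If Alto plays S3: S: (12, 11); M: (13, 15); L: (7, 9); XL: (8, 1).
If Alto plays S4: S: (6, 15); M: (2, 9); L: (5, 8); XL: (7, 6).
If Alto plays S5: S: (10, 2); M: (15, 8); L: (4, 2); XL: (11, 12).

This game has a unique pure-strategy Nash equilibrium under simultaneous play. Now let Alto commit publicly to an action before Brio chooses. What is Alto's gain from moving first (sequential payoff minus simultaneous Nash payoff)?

1

Work backward from Brio's decision.
- S1 → Brio plays L (best of 12, 6, 13, 4); Alto gets 12.
- S2 → Brio plays M (best of 2, 13, 4, 12); Alto gets 9.
- S3 → Brio plays M (best of 11, 15, 9, 1); Alto gets 13.
- S4 → Brio plays S (best of 15, 9, 8, 6); Alto gets 6.
- S5 → Brio plays XL (best of 2, 8, 2, 12); Alto gets 11.
Maximizing over 12, 9, 13, 6, 11, Alto chooses S3. Subgame-perfect outcome: (S3, M) with payoffs (13, 15).
For the simultaneous game, intersect best replies.
Alto's best replies: S→S3; M→S5; L→S1; XL→S1.
Brio's best replies: S1→L; S2→M; S3→M; S4→S; S5→XL.
Only (S1, L) has each player best-responding; Nash payoffs (12, 13).
Alto's commitment gain: 13 − 12 = 1.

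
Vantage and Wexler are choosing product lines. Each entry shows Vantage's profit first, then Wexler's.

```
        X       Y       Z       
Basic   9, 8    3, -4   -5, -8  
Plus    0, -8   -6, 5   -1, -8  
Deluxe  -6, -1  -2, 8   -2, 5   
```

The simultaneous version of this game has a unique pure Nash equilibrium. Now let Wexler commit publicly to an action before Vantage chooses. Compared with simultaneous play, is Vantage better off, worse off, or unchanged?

unchanged

Vantage best-responds to each possible Wexler move:
- X: BR = Basic, leader payoff 8.
- Y: BR = Basic, leader payoff -4.
- Z: BR = Plus, leader payoff -8.
Among 8, -4, -8, the best is 8 at X. Subgame-perfect outcome: (Basic, X) with payoffs (9, 8).
Now find the simultaneous Nash equilibrium.
Vantage's best replies: X→Basic; Y→Basic; Z→Plus.
Wexler's best replies: Basic→X; Plus→Y; Deluxe→Y.
Only (Basic, X) has each player best-responding; Nash payoffs (9, 8).
Vantage earns 9 sequentially versus 9 at the Nash outcome: unchanged.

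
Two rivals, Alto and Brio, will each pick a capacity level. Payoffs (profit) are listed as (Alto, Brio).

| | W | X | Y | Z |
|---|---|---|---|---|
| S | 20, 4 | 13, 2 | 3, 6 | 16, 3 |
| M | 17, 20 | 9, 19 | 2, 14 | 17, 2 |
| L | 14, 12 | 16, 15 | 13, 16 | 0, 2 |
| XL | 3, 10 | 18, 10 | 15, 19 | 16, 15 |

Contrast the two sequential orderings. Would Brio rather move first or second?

If Alto leads: Brio's best replies are S→Y, M→W, L→Y, XL→Y; Alto's induced payoffs 3, 17, 13, 15; outcome (M, W), payoffs (17, 20).
If Brio leads: Alto's best replies are W→S, X→XL, Y→XL, Z→M; Brio's induced payoffs 4, 10, 19, 2; outcome (XL, Y), payoffs (15, 19).
Brio gets 19 moving first and 20 moving second, so Brio prefers to move second.

second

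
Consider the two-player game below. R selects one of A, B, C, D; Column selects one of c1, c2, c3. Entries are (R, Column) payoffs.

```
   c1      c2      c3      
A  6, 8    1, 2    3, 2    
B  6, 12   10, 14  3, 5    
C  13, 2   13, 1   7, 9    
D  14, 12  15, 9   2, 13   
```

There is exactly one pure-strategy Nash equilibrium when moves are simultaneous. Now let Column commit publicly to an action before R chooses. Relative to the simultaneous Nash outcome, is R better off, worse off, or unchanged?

Backward induction with Column moving first.
- c1: R compares 6, 6, 13, 14 and picks D; Column would get 12.
- c2: R compares 1, 10, 13, 15 and picks D; Column would get 9.
- c3: R compares 3, 3, 7, 2 and picks C; Column would get 9.
Column's induced payoffs are 12, 9, 9, so Column commits to c1. Subgame-perfect outcome: (D, c1) with payoffs (14, 12).
Now find the simultaneous Nash equilibrium.
R's best replies: c1→D; c2→D; c3→C.
Column's best replies: A→c1; B→c2; C→c3; D→c3.
Only (C, c3) has each player best-responding; Nash payoffs (7, 9).
R earns 14 sequentially versus 7 at the Nash outcome: better off.

better off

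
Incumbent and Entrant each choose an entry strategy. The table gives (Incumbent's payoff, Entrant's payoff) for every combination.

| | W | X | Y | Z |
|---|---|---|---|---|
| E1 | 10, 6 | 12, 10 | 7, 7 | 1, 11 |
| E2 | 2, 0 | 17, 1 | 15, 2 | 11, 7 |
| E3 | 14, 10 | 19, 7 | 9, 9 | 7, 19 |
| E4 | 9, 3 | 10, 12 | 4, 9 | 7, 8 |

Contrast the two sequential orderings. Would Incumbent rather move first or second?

If Incumbent leads: Entrant's best replies are E1→Z, E2→Z, E3→Z, E4→X; Incumbent's induced payoffs 1, 11, 7, 10; outcome (E2, Z), payoffs (11, 7).
If Entrant leads: Incumbent's best replies are W→E3, X→E3, Y→E2, Z→E2; Entrant's induced payoffs 10, 7, 2, 7; outcome (E3, W), payoffs (14, 10).
Incumbent gets 11 moving first and 14 moving second, so Incumbent prefers to move second.

second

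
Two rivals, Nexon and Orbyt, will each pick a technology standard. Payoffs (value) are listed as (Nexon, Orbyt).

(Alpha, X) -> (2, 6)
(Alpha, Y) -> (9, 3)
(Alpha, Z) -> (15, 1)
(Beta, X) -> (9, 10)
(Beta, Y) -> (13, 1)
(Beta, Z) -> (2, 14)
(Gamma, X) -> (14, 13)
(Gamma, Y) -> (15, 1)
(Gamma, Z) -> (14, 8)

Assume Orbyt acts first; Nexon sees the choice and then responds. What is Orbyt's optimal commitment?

Nexon best-responds to each possible Orbyt move:
- X → Nexon plays Gamma (best of 2, 9, 14); Orbyt gets 13.
- Y → Nexon plays Gamma (best of 9, 13, 15); Orbyt gets 1.
- Z → Nexon plays Alpha (best of 15, 2, 14); Orbyt gets 1.
Orbyt's induced payoffs are 13, 1, 1, so Orbyt commits to X. Subgame-perfect outcome: (Gamma, X) with payoffs (14, 13).

X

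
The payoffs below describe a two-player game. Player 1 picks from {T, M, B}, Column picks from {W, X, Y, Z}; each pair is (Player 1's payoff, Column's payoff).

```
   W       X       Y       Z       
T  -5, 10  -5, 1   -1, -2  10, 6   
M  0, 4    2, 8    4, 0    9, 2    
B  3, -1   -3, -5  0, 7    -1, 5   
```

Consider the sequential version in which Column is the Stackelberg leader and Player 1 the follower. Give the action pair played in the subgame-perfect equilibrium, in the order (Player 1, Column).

(M, X)

Work backward from Player 1's decision.
- W: Player 1 compares -5, 0, 3 and picks B; Column would get -1.
- X: Player 1 compares -5, 2, -3 and picks M; Column would get 8.
- Y: Player 1 compares -1, 4, 0 and picks M; Column would get 0.
- Z: Player 1 compares 10, 9, -1 and picks T; Column would get 6.
Among -1, 8, 0, 6, the best is 8 at X. Subgame-perfect outcome: (M, X) with payoffs (2, 8).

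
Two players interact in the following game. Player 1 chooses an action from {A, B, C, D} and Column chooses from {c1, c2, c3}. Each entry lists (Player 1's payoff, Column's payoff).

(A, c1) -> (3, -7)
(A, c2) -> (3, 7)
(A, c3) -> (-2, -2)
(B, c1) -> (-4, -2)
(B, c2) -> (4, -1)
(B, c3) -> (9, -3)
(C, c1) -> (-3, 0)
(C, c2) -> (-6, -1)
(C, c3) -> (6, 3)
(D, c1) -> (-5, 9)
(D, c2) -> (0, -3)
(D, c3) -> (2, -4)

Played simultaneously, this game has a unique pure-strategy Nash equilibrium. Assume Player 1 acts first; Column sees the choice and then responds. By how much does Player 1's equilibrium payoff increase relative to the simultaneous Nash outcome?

Column best-responds to each possible Player 1 move:
- A: BR = c2, leader payoff 3.
- B: BR = c2, leader payoff 4.
- C: BR = c3, leader payoff 6.
- D: BR = c1, leader payoff -5.
Maximizing over 3, 4, 6, -5, Player 1 chooses C. Subgame-perfect outcome: (C, c3) with payoffs (6, 3).
Now find the simultaneous Nash equilibrium.
Player 1's best replies: c1→A; c2→B; c3→B.
Column's best replies: A→c2; B→c2; C→c3; D→c1.
Only (B, c2) has each player best-responding; Nash payoffs (4, -1).
Player 1's commitment gain: 6 − 4 = 2.

2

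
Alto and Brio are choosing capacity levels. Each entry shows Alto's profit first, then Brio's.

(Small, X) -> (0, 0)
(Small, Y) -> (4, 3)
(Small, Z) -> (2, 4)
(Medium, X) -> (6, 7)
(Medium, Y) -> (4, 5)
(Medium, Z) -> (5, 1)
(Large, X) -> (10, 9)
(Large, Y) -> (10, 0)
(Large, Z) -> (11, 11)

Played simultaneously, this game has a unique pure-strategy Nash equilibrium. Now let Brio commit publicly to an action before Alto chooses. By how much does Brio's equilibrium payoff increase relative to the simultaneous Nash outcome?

0

Backward induction with Brio moving first.
- X: Alto compares 0, 6, 10 and picks Large; Brio would get 9.
- Y: Alto compares 4, 4, 10 and picks Large; Brio would get 0.
- Z: Alto compares 2, 5, 11 and picks Large; Brio would get 11.
Among 9, 0, 11, the best is 11 at Z. Subgame-perfect outcome: (Large, Z) with payoffs (11, 11).
Now find the simultaneous Nash equilibrium.
Alto's best replies: X→Large; Y→Large; Z→Large.
Brio's best replies: Small→Z; Medium→X; Large→Z.
The unique mutual best reply is (Large, Z), giving (11, 11).
Brio's commitment gain: 11 − 11 = 0.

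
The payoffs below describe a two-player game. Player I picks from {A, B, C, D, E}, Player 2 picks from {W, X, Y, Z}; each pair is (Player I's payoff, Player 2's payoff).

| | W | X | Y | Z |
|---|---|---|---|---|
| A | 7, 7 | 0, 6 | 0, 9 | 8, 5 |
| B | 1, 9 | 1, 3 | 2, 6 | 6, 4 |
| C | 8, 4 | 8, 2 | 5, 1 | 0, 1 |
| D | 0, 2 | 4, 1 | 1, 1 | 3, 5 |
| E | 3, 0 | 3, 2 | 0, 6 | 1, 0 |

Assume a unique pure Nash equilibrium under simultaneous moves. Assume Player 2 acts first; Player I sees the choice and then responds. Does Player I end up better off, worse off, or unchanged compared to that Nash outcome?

unchanged

Solve by backward induction (Player 2 leads).
- W: BR = C, leader payoff 4.
- X: BR = C, leader payoff 2.
- Y: BR = C, leader payoff 1.
- Z: BR = A, leader payoff 5.
Player 2's induced payoffs are 4, 2, 1, 5, so Player 2 commits to Z. Subgame-perfect outcome: (A, Z) with payoffs (8, 5).
Under simultaneous play:
Player I's best replies: W→C; X→C; Y→C; Z→A.
Player 2's best replies: A→Y; B→W; C→W; D→Z; E→Y.
The unique mutual best reply is (C, W), giving (8, 4).
Player I earns 8 sequentially versus 8 at the Nash outcome: unchanged.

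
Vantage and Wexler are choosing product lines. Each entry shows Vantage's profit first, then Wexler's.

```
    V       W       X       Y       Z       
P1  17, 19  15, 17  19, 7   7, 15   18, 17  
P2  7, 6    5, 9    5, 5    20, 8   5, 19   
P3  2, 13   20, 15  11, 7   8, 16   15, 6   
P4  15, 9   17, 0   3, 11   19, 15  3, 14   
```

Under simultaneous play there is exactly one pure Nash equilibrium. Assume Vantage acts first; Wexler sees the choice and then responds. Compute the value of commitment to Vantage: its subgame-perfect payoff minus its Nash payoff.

2

Wexler best-responds to each possible Vantage move:
- P1: BR = V, leader payoff 17.
- P2: BR = Z, leader payoff 5.
- P3: BR = Y, leader payoff 8.
- P4: BR = Y, leader payoff 19.
Maximizing over 17, 5, 8, 19, Vantage chooses P4. Subgame-perfect outcome: (P4, Y) with payoffs (19, 15).
Under simultaneous play:
Vantage's best replies: V→P1; W→P3; X→P1; Y→P2; Z→P1.
Wexler's best replies: P1→V; P2→Z; P3→Y; P4→Y.
The unique mutual best reply is (P1, V), giving (17, 19).
Vantage's commitment gain: 19 − 17 = 2.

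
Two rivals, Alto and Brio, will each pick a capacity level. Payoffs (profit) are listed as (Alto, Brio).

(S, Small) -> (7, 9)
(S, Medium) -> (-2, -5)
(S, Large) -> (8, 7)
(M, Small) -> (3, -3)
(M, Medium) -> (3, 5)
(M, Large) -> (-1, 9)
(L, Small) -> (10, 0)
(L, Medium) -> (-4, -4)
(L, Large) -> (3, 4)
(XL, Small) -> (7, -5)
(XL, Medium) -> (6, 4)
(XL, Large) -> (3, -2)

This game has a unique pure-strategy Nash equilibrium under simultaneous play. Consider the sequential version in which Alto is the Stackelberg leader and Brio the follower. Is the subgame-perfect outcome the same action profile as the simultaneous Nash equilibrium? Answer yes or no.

Brio best-responds to each possible Alto move:
- S → Brio plays Small (best of 9, -5, 7); Alto gets 7.
- M → Brio plays Large (best of -3, 5, 9); Alto gets -1.
- L → Brio plays Large (best of 0, -4, 4); Alto gets 3.
- XL → Brio plays Medium (best of -5, 4, -2); Alto gets 6.
Maximizing over 7, -1, 3, 6, Alto chooses S. Subgame-perfect outcome: (S, Small) with payoffs (7, 9).
Now find the simultaneous Nash equilibrium.
Alto's best replies: Small→L; Medium→XL; Large→S.
Brio's best replies: S→Small; M→Large; L→Large; XL→Medium.
Only (XL, Medium) has each player best-responding; Nash payoffs (6, 4).
Sequential outcome (S, Small) differs from the Nash profile (XL, Medium).

no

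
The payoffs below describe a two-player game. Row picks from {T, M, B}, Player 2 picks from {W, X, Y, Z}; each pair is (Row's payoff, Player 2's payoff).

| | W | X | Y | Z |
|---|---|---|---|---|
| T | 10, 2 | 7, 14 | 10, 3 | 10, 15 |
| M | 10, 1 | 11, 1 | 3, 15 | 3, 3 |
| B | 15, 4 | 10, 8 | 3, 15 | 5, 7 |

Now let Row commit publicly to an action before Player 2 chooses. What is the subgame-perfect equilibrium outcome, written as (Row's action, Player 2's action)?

(T, Z)

Player 2 best-responds to each possible Row move:
- T → Player 2 plays Z (best of 2, 14, 3, 15); Row gets 10.
- M → Player 2 plays Y (best of 1, 1, 15, 3); Row gets 3.
- B → Player 2 plays Y (best of 4, 8, 15, 7); Row gets 3.
Maximizing over 10, 3, 3, Row chooses T. Subgame-perfect outcome: (T, Z) with payoffs (10, 15).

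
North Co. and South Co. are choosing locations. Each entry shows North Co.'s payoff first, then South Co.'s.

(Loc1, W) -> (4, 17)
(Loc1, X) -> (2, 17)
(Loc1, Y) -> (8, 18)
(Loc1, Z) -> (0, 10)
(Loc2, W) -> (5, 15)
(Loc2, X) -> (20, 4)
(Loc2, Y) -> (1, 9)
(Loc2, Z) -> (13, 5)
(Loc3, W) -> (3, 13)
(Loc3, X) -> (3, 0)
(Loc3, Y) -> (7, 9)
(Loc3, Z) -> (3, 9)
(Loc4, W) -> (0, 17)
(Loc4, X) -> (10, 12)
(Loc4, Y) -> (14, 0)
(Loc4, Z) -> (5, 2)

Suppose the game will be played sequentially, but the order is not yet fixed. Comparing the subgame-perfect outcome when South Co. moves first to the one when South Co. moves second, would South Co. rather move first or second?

second

If North Co. leads: South Co.'s best replies are Loc1→Y, Loc2→W, Loc3→W, Loc4→W; North Co.'s induced payoffs 8, 5, 3, 0; outcome (Loc1, Y), payoffs (8, 18).
If South Co. leads: North Co.'s best replies are W→Loc2, X→Loc2, Y→Loc4, Z→Loc2; South Co.'s induced payoffs 15, 4, 0, 5; outcome (Loc2, W), payoffs (5, 15).
South Co. gets 15 moving first and 18 moving second, so South Co. prefers to move second.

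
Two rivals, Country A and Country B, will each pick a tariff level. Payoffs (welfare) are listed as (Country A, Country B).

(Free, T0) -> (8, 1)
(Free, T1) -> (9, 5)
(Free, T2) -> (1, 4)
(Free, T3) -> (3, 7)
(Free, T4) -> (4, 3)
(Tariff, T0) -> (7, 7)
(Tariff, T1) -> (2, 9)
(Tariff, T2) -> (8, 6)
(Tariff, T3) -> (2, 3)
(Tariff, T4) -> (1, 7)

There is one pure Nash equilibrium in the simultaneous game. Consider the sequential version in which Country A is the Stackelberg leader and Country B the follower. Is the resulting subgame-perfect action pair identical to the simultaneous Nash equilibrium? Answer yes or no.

Solve by backward induction (Country A leads).
- Free: Country B compares 1, 5, 4, 7, 3 and picks T3; Country A would get 3.
- Tariff: Country B compares 7, 9, 6, 3, 7 and picks T1; Country A would get 2.
Country A's induced payoffs are 3, 2, so Country A commits to Free. Subgame-perfect outcome: (Free, T3) with payoffs (3, 7).
For the simultaneous game, intersect best replies.
Country A's best replies: T0→Free; T1→Free; T2→Tariff; T3→Free; T4→Free.
Country B's best replies: Free→T3; Tariff→T1.
Only (Free, T3) has each player best-responding; Nash payoffs (3, 7).
Sequential outcome (Free, T3) coincides with the Nash profile (Free, T3).

yes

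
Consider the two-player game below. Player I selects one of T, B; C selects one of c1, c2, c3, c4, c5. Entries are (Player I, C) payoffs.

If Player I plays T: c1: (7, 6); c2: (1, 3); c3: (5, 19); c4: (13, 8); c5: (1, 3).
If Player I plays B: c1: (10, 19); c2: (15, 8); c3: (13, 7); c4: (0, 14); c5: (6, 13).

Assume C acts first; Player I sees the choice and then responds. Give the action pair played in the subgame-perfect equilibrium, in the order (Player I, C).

(B, c1)

Solve by backward induction (C leads).
- c1: BR = B, leader payoff 19.
- c2: BR = B, leader payoff 8.
- c3: BR = B, leader payoff 7.
- c4: BR = T, leader payoff 8.
- c5: BR = B, leader payoff 13.
C's induced payoffs are 19, 8, 7, 8, 13, so C commits to c1. Subgame-perfect outcome: (B, c1) with payoffs (10, 19).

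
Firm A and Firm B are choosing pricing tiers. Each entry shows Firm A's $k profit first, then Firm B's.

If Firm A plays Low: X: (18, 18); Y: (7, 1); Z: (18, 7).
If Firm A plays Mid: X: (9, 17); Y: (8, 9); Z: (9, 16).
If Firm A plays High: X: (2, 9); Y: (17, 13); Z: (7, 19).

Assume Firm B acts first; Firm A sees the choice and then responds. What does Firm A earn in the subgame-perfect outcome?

Backward induction with Firm B moving first.
- X: BR = Low, leader payoff 18.
- Y: BR = High, leader payoff 13.
- Z: BR = Low, leader payoff 7.
Maximizing over 18, 13, 7, Firm B chooses X. Subgame-perfect outcome: (Low, X) with payoffs (18, 18).

18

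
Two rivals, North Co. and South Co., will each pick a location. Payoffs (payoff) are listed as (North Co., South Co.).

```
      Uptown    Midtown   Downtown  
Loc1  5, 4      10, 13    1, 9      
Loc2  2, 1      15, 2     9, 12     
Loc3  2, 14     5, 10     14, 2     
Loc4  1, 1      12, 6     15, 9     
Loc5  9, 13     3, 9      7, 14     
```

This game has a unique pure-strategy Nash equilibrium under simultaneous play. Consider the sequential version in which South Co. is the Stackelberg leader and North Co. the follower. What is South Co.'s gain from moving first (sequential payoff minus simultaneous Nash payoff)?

Backward induction with South Co. moving first.
- Uptown: BR = Loc5, leader payoff 13.
- Midtown: BR = Loc2, leader payoff 2.
- Downtown: BR = Loc4, leader payoff 9.
South Co.'s induced payoffs are 13, 2, 9, so South Co. commits to Uptown. Subgame-perfect outcome: (Loc5, Uptown) with payoffs (9, 13).
Now find the simultaneous Nash equilibrium.
North Co.'s best replies: Uptown→Loc5; Midtown→Loc2; Downtown→Loc4.
South Co.'s best replies: Loc1→Midtown; Loc2→Downtown; Loc3→Uptown; Loc4→Downtown; Loc5→Downtown.
The unique mutual best reply is (Loc4, Downtown), giving (15, 9).
South Co.'s commitment gain: 13 − 9 = 4.

4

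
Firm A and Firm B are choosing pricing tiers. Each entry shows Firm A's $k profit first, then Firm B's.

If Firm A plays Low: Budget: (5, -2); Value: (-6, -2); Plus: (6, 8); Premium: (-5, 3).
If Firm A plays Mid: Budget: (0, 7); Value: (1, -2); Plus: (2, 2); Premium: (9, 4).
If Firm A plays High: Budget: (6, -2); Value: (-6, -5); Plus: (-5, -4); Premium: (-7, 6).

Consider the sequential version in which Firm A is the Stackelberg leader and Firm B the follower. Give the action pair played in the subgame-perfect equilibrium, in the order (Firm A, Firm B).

(Low, Plus)

Work backward from Firm B's decision.
- Low: BR = Plus, leader payoff 6.
- Mid: BR = Budget, leader payoff 0.
- High: BR = Premium, leader payoff -7.
Among 6, 0, -7, the best is 6 at Low. Subgame-perfect outcome: (Low, Plus) with payoffs (6, 8).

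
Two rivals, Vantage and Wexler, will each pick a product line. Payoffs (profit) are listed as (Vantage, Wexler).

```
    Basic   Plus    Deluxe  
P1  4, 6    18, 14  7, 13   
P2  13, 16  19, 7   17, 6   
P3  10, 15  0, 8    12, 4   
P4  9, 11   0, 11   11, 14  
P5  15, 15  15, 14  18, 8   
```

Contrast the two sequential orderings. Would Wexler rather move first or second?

first

If Vantage leads: Wexler's best replies are P1→Plus, P2→Basic, P3→Basic, P4→Deluxe, P5→Basic; Vantage's induced payoffs 18, 13, 10, 11, 15; outcome (P1, Plus), payoffs (18, 14).
If Wexler leads: Vantage's best replies are Basic→P5, Plus→P2, Deluxe→P5; Wexler's induced payoffs 15, 7, 8; outcome (P5, Basic), payoffs (15, 15).
Wexler gets 15 moving first and 14 moving second, so Wexler prefers to move first.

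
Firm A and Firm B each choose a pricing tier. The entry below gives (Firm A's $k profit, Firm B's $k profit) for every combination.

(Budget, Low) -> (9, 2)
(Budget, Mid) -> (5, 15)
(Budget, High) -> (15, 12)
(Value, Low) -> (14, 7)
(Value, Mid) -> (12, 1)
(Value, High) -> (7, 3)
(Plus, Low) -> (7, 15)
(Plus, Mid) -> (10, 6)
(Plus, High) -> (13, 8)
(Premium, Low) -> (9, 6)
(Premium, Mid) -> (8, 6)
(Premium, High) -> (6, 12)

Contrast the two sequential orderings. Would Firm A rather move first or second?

second

If Firm A leads: Firm B's best replies are Budget→Mid, Value→Low, Plus→Low, Premium→High; Firm A's induced payoffs 5, 14, 7, 6; outcome (Value, Low), payoffs (14, 7).
If Firm B leads: Firm A's best replies are Low→Value, Mid→Value, High→Budget; Firm B's induced payoffs 7, 1, 12; outcome (Budget, High), payoffs (15, 12).
Firm A gets 14 moving first and 15 moving second, so Firm A prefers to move second.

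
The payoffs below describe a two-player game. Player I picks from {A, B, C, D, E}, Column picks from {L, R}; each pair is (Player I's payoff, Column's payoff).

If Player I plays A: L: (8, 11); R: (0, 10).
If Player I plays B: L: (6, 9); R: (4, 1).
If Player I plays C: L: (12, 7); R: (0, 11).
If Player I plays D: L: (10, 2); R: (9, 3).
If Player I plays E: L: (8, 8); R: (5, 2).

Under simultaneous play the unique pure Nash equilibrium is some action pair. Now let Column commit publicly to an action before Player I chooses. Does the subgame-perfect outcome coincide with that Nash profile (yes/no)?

no

Player I best-responds to each possible Column move:
- L → Player I plays C (best of 8, 6, 12, 10, 8); Column gets 7.
- R → Player I plays D (best of 0, 4, 0, 9, 5); Column gets 3.
Among 7, 3, the best is 7 at L. Subgame-perfect outcome: (C, L) with payoffs (12, 7).
Now find the simultaneous Nash equilibrium.
Player I's best replies: L→C; R→D.
Column's best replies: A→L; B→L; C→R; D→R; E→L.
Only (D, R) has each player best-responding; Nash payoffs (9, 3).
Sequential outcome (C, L) differs from the Nash profile (D, R).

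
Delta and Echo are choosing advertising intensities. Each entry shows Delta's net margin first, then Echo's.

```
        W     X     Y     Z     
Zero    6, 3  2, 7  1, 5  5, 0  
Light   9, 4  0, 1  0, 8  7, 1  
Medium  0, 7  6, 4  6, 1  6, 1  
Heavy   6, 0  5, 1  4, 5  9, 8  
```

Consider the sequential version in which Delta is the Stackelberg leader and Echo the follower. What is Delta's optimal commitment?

Backward induction with Delta moving first.
- Zero → Echo plays X (best of 3, 7, 5, 0); Delta gets 2.
- Light → Echo plays Y (best of 4, 1, 8, 1); Delta gets 0.
- Medium → Echo plays W (best of 7, 4, 1, 1); Delta gets 0.
- Heavy → Echo plays Z (best of 0, 1, 5, 8); Delta gets 9.
Maximizing over 2, 0, 0, 9, Delta chooses Heavy. Subgame-perfect outcome: (Heavy, Z) with payoffs (9, 8).

Heavy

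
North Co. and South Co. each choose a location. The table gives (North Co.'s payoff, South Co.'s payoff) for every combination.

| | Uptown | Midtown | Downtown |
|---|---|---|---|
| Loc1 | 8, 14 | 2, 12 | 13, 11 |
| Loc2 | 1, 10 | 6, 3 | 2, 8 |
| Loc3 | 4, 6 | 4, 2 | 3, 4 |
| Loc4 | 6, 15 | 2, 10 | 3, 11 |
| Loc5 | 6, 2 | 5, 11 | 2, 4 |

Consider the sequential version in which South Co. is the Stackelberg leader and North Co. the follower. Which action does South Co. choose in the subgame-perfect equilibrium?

Backward induction with South Co. moving first.
- Uptown: BR = Loc1, leader payoff 14.
- Midtown: BR = Loc2, leader payoff 3.
- Downtown: BR = Loc1, leader payoff 11.
Among 14, 3, 11, the best is 14 at Uptown. Subgame-perfect outcome: (Loc1, Uptown) with payoffs (8, 14).

Uptown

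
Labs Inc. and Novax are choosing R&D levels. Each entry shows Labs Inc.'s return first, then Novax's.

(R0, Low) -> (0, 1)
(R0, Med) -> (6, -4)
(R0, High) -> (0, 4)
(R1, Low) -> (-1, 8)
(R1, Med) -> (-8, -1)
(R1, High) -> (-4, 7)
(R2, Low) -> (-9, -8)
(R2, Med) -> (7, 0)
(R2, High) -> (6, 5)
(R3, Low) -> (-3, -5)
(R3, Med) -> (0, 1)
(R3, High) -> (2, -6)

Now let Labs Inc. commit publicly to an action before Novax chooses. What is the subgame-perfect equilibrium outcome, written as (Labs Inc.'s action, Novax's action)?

(R2, High)

Novax best-responds to each possible Labs Inc. move:
- R0 → Novax plays High (best of 1, -4, 4); Labs Inc. gets 0.
- R1 → Novax plays Low (best of 8, -1, 7); Labs Inc. gets -1.
- R2 → Novax plays High (best of -8, 0, 5); Labs Inc. gets 6.
- R3 → Novax plays Med (best of -5, 1, -6); Labs Inc. gets 0.
Among 0, -1, 6, 0, the best is 6 at R2. Subgame-perfect outcome: (R2, High) with payoffs (6, 5).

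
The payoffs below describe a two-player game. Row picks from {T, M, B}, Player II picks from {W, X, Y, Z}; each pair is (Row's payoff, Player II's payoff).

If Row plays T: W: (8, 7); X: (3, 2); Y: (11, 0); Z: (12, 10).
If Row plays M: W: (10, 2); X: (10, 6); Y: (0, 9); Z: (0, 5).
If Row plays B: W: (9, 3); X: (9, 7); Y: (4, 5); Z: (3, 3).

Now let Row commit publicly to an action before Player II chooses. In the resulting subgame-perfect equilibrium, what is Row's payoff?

12

Solve by backward induction (Row leads).
- T: Player II compares 7, 2, 0, 10 and picks Z; Row would get 12.
- M: Player II compares 2, 6, 9, 5 and picks Y; Row would get 0.
- B: Player II compares 3, 7, 5, 3 and picks X; Row would get 9.
Among 12, 0, 9, the best is 12 at T. Subgame-perfect outcome: (T, Z) with payoffs (12, 10).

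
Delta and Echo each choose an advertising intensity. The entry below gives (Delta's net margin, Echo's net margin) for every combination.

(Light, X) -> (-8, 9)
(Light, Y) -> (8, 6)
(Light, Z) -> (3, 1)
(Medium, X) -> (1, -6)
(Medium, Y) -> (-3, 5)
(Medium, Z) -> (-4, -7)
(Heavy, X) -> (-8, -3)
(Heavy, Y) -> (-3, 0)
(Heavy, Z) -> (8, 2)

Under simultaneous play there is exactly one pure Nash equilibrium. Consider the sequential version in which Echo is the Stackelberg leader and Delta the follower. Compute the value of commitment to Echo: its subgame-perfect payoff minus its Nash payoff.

Backward induction with Echo moving first.
- X: Delta compares -8, 1, -8 and picks Medium; Echo would get -6.
- Y: Delta compares 8, -3, -3 and picks Light; Echo would get 6.
- Z: Delta compares 3, -4, 8 and picks Heavy; Echo would get 2.
Among -6, 6, 2, the best is 6 at Y. Subgame-perfect outcome: (Light, Y) with payoffs (8, 6).
Now find the simultaneous Nash equilibrium.
Delta's best replies: X→Medium; Y→Light; Z→Heavy.
Echo's best replies: Light→X; Medium→Y; Heavy→Z.
The unique mutual best reply is (Heavy, Z), giving (8, 2).
Echo's commitment gain: 6 − 2 = 4.

4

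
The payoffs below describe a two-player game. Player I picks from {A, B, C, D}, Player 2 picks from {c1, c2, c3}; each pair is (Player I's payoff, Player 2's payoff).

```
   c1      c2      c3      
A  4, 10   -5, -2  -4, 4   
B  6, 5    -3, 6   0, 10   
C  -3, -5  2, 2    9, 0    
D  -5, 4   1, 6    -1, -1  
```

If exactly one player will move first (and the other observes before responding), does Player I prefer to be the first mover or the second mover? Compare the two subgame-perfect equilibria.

second

If Player I leads: Player 2's best replies are A→c1, B→c3, C→c2, D→c2; Player I's induced payoffs 4, 0, 2, 1; outcome (A, c1), payoffs (4, 10).
If Player 2 leads: Player I's best replies are c1→B, c2→C, c3→C; Player 2's induced payoffs 5, 2, 0; outcome (B, c1), payoffs (6, 5).
Player I gets 4 moving first and 6 moving second, so Player I prefers to move second.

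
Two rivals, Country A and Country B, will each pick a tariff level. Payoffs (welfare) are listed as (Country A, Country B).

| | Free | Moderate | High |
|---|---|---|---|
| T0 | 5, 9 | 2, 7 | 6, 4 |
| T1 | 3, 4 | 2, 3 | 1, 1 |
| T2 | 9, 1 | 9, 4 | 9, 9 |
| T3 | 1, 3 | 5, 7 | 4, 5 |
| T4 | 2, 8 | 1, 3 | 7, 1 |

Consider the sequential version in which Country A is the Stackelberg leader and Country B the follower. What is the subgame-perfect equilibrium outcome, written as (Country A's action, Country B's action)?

(T2, High)

Backward induction with Country A moving first.
- T0 → Country B plays Free (best of 9, 7, 4); Country A gets 5.
- T1 → Country B plays Free (best of 4, 3, 1); Country A gets 3.
- T2 → Country B plays High (best of 1, 4, 9); Country A gets 9.
- T3 → Country B plays Moderate (best of 3, 7, 5); Country A gets 5.
- T4 → Country B plays Free (best of 8, 3, 1); Country A gets 2.
Maximizing over 5, 3, 9, 5, 2, Country A chooses T2. Subgame-perfect outcome: (T2, High) with payoffs (9, 9).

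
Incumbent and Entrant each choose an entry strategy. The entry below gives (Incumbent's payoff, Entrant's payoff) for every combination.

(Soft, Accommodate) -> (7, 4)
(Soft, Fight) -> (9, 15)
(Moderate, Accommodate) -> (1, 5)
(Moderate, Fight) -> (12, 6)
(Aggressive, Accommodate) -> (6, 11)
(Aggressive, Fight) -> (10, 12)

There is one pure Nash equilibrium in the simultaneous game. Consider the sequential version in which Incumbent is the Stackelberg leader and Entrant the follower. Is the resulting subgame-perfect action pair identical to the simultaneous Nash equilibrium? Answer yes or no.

yes

Entrant best-responds to each possible Incumbent move:
- Soft: Entrant compares 4, 15 and picks Fight; Incumbent would get 9.
- Moderate: Entrant compares 5, 6 and picks Fight; Incumbent would get 12.
- Aggressive: Entrant compares 11, 12 and picks Fight; Incumbent would get 10.
Incumbent's induced payoffs are 9, 12, 10, so Incumbent commits to Moderate. Subgame-perfect outcome: (Moderate, Fight) with payoffs (12, 6).
Under simultaneous play:
Incumbent's best replies: Accommodate→Soft; Fight→Moderate.
Entrant's best replies: Soft→Fight; Moderate→Fight; Aggressive→Fight.
The unique mutual best reply is (Moderate, Fight), giving (12, 6).
Sequential outcome (Moderate, Fight) coincides with the Nash profile (Moderate, Fight).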